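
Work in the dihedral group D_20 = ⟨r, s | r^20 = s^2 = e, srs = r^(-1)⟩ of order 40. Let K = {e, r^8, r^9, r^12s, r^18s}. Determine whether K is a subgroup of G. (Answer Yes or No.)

r^9 ∈ K but its inverse r^11 ∉ K, so K is not a subgroup.

No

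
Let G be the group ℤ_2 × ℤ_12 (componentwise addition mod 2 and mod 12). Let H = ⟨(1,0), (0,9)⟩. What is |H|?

|⟨(1,0)⟩| = 2 and |⟨(0,9)⟩| = 4, so |H| is a multiple of lcm(2, 4) = 4 and divides |G| = 24.
Closing under the operation: H = {(0,0), (0,3), (0,6), (0,9), (1,0), (1,3), (1,6), (1,9)}, so |H| = 8.

8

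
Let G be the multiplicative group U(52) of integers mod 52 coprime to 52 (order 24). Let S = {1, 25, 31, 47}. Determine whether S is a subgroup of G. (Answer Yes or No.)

|S| = 4 divides |G| = 24, consistent with Lagrange.
S contains the identity, every element's inverse is in S, and S is closed under ·: it is a subgroup.
In fact S = ⟨47⟩.

Yes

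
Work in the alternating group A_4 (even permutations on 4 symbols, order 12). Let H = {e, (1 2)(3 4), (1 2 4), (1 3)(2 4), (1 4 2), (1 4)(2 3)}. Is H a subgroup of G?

No

Closure fails: (1 2)(3 4) ∘ (1 2 4) = (2 3 4) ∉ H. So H is not a subgroup.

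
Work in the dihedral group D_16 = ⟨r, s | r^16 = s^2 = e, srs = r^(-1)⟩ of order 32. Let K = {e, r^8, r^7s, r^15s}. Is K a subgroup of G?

|K| = 4 divides |G| = 32, consistent with Lagrange.
K contains the identity, every element's inverse is in K, and K is closed under ·: it is a subgroup.

Yes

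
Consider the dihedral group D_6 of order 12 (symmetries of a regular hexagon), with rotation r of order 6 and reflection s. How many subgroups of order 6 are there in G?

3

|G| = 12 and 6 | 12, so subgroups of order 6 are possible by Lagrange.
The subgroups of order 6 are: {e, r, r^2, r^3, r^4, r^5}; {e, r^2, r^4, s, r^2s, r^4s}; {e, r^2, r^4, rs, r^3s, r^5s}.
So G has 3 subgroups of order 6.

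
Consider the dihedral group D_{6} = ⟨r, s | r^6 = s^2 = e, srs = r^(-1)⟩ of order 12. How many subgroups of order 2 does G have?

7

|G| = 12 and 2 | 12, so subgroups of order 2 are possible by Lagrange.
The subgroups of order 2 are: {e, r^2s}; {e, r^3}; {e, r^3s}; {e, r^4s}; … (7 in all).
So G has 7 subgroups of order 2.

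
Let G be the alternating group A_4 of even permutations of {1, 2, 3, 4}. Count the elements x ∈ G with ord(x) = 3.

The elements of order 3 are: (2 3 4), (2 4 3), (1 2 3), (1 2 4), (1 3 2), (1 3 4), (1 4 2), (1 4 3).
That's 8.

8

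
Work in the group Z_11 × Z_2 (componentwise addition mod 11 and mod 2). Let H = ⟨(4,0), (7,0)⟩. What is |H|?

11

|⟨(4,0)⟩| = 11 and |⟨(7,0)⟩| = 11, so |H| is a multiple of lcm(11, 11) = 11 and divides |G| = 22.
Closing under the operation: H = {(0,0), (1,0), (2,0), (3,0), (4,0), (5,0), (6,0), (7,0), (8,0), (9,0), (10,0)}, so |H| = 11.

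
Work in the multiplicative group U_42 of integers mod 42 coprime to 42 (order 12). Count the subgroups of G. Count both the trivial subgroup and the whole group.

10

|G| = 12, so by Lagrange every subgroup order divides 12. Divisors: 1, 2, 3, 4, 6, 12.
Subgroups by order — order 1: 1; order 2: 3; order 3: 1; order 4: 1; order 6: 3; order 12: 1.
Total: 1 + 3 + 1 + 1 + 3 + 1 = 10.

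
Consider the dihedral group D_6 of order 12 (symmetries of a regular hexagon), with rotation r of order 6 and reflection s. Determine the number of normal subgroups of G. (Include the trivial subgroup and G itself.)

7

G has 16 subgroups. Checking conjugation-invariance by order — order 1: 1/1 normal; order 2: 1/7 normal; order 3: 1/1 normal; order 4: 0/3 normal; order 6: 3/3 normal; order 12: 1/1 normal.
Total normal subgroups: 7.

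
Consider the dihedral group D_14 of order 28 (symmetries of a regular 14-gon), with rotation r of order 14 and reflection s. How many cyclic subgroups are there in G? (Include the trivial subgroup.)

18

A cyclic subgroup of order d is generated by each of its φ(d) elements of order d, so the cyclic subgroups of order d number (#elements of order d)/φ(d).
Cyclic subgroups by order — order 1: 1; order 2: 15; order 7: 1; order 14: 1.
Total: 18.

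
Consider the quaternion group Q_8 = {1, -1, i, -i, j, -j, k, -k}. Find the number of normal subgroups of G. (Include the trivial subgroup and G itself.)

6

G has 6 subgroups. Checking conjugation-invariance by order — order 1: 1/1 normal; order 2: 1/1 normal; order 4: 3/3 normal; order 8: 1/1 normal.
Total normal subgroups: 6.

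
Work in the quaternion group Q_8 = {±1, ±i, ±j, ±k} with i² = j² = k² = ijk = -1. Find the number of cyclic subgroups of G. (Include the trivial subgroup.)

5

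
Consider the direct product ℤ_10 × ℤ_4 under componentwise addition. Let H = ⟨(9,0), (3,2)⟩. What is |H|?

|⟨(9,0)⟩| = 10 and |⟨(3,2)⟩| = 10, so |H| is a multiple of lcm(10, 10) = 10 and divides |G| = 40.
Closing under the operation: H = {(0,0), (0,2), (1,0), (1,2), (2,0), (2,2), (3,0), (3,2), (4,0), (4,2), (5,0), (5,2), (6,0), (6,2), (7,0), (7,2), (8,0), (8,2), (9,0), (9,2)}, so |H| = 20.

20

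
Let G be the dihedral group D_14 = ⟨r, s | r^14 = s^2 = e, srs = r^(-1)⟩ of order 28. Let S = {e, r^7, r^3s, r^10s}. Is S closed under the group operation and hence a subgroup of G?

|S| = 4 divides |G| = 28, consistent with Lagrange.
S contains the identity, every element's inverse is in S, and S is closed under ·: it is a subgroup.

Yes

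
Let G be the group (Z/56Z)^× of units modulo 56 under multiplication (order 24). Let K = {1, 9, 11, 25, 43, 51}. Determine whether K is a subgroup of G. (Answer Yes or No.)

Yes

|K| = 6 divides |G| = 24, consistent with Lagrange.
K contains the identity, every element's inverse is in K, and K is closed under ·: it is a subgroup.
In fact K = ⟨51⟩.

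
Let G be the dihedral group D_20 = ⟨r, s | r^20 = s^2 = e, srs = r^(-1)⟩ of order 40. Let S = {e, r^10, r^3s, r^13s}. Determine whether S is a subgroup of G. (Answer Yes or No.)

Yes

|S| = 4 divides |G| = 40, consistent with Lagrange.
S contains the identity, every element's inverse is in S, and S is closed under ·: it is a subgroup.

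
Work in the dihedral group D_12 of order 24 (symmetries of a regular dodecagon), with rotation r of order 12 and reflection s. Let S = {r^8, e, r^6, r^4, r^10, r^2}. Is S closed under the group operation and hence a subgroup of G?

Yes

|S| = 6 divides |G| = 24, consistent with Lagrange.
S contains the identity, every element's inverse is in S, and S is closed under ·: it is a subgroup.
In fact S = ⟨r^10⟩.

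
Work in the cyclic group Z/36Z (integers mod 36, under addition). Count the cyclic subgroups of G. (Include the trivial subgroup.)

Group the elements of G by the cyclic subgroup they generate; each cyclic subgroup of order d accounts for φ(d) elements.
Cyclic subgroups by order — order 1: 1; order 2: 1; order 3: 1; order 4: 1; order 6: 1; order 9: 1; order 12: 1; order 18: 1; order 36: 1.
Total: 9.

9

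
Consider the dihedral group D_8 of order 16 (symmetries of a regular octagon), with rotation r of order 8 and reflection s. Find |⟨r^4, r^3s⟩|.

4

|⟨r^4⟩| = 2 and |⟨r^3s⟩| = 2, so |H| is a multiple of lcm(2, 2) = 2 and divides |G| = 16.
Closing under the operation: H = {e, r^4, r^3s, r^7s}, so |H| = 4.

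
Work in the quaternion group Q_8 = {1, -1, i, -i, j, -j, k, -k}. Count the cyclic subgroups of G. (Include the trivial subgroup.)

Group the elements of G by the cyclic subgroup they generate; each cyclic subgroup of order d accounts for φ(d) elements.
Cyclic subgroups by order — order 1: 1; order 2: 1; order 4: 3.
Total: 5.

5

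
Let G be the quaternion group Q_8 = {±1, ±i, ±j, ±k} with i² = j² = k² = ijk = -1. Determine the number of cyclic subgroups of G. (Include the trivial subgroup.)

5

Group the elements of G by the cyclic subgroup they generate; each cyclic subgroup of order d accounts for φ(d) elements.
Cyclic subgroups by order — order 1: 1; order 2: 1; order 4: 3.
Total: 5.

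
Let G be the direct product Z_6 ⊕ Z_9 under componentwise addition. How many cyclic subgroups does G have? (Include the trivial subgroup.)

16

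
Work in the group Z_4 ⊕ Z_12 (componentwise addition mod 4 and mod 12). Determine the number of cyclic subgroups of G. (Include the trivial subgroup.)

20

Each element a generates a cyclic subgroup ⟨a⟩; distinct elements may generate the same one (a cyclic group of order d has φ(d) generators).
Cyclic subgroups by order — order 1: 1; order 2: 3; order 3: 1; order 4: 6; order 6: 3; order 12: 6.
Total: 20.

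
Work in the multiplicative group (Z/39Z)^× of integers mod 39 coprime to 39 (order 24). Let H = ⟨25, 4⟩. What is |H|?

6

|⟨25⟩| = 2 and |⟨4⟩| = 6, so |H| is a multiple of lcm(2, 6) = 6 and divides |G| = 24.
Closing under the operation: H = {1, 4, 10, 16, 22, 25}, so |H| = 6.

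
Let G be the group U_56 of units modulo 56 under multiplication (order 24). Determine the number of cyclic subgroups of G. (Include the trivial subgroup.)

16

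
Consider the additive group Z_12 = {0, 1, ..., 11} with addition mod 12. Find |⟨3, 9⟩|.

|⟨3⟩| = 4 and |⟨9⟩| = 4, so |H| is a multiple of lcm(4, 4) = 4 and divides |G| = 12.
Closing under the operation: H = {0, 3, 6, 9}, so |H| = 4.

4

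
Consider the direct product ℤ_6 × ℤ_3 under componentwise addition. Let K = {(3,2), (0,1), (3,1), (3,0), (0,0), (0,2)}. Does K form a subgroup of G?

Yes

|K| = 6 divides |G| = 18, consistent with Lagrange.
K contains the identity, every element's inverse is in K, and K is closed under +: it is a subgroup.
In fact K = ⟨(3,1)⟩.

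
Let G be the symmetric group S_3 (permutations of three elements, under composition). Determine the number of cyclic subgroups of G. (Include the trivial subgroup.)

A cyclic subgroup of order d is generated by each of its φ(d) elements of order d, so the cyclic subgroups of order d number (#elements of order d)/φ(d).
Cyclic subgroups by order — order 1: 1; order 2: 3; order 3: 1.
Total: 5.

5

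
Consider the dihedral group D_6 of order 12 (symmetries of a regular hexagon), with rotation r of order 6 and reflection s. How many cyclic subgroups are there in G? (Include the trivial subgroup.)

A cyclic subgroup of order d is generated by each of its φ(d) elements of order d, so the cyclic subgroups of order d number (#elements of order d)/φ(d).
Cyclic subgroups by order — order 1: 1; order 2: 7; order 3: 1; order 6: 1.
Total: 10.

10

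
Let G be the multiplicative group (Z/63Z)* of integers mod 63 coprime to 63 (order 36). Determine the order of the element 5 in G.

6

Compute successive powers of 5 mod 63: 5, 25, 62, 58, 38, 1; 5^6 ≡ 1 (mod 63).
So |⟨5⟩| = 6.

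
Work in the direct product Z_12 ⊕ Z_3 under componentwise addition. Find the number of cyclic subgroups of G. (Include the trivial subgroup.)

Each element a generates a cyclic subgroup ⟨a⟩; distinct elements may generate the same one (a cyclic group of order d has φ(d) generators).
Cyclic subgroups by order — order 1: 1; order 2: 1; order 3: 4; order 4: 1; order 6: 4; order 12: 4.
Total: 15.

15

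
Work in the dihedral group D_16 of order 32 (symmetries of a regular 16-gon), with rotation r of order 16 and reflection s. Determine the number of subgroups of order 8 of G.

|G| = 32 and 8 | 32, so subgroups of order 8 are possible by Lagrange.
The subgroups of order 8 are: {e, r^2, r^4, r^6, r^8, r^10, r^12, r^14}; {e, r^4, r^8, r^12, r^2s, r^6s, r^10s, r^14s}; {e, r^4, r^8, r^12, r^3s, r^7s, r^11s, r^15s}; {e, r^4, r^8, r^12, s, r^4s, r^8s, r^12s}; … (5 in all).
So G has 5 subgroups of order 8.

5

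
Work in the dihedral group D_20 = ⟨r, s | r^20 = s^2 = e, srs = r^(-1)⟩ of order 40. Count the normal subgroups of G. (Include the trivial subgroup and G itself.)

G has 48 subgroups. Checking conjugation-invariance by order — order 1: 1/1 normal; order 2: 1/21 normal; order 4: 1/11 normal; order 5: 1/1 normal; order 8: 0/5 normal; order 10: 1/5 normal; order 20: 3/3 normal; order 40: 1/1 normal.
Total normal subgroups: 9.

9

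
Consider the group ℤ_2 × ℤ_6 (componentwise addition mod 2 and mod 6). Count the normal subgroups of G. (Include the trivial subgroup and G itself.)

10

G is abelian, so every subgroup is normal.
G has 10 subgroups in total, hence 10 normal subgroups.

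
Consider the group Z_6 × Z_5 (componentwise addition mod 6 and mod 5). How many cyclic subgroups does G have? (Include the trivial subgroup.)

Each element a generates a cyclic subgroup ⟨a⟩; distinct elements may generate the same one (a cyclic group of order d has φ(d) generators).
Cyclic subgroups by order — order 1: 1; order 2: 1; order 3: 1; order 5: 1; order 6: 1; order 10: 1; order 15: 1; order 30: 1.
Total: 8.

8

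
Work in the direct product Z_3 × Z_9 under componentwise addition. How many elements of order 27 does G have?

0

An element (a,b) has order lcm(ord(a), ord(b)); count pairs with lcm equal to 27.
Enumerating gives 0 such elements.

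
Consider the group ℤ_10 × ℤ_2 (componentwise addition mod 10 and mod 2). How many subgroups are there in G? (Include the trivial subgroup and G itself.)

|G| = 20, so by Lagrange every subgroup order divides 20. Divisors: 1, 2, 4, 5, 10, 20.
Subgroups by order — order 1: 1; order 2: 3; order 4: 1; order 5: 1; order 10: 3; order 20: 1.
Total: 1 + 3 + 1 + 1 + 3 + 1 = 10.

10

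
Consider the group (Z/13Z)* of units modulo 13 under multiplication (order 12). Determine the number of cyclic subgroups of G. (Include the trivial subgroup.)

6

A cyclic subgroup of order d is generated by each of its φ(d) elements of order d, so the cyclic subgroups of order d number (#elements of order d)/φ(d).
Cyclic subgroups by order — order 1: 1; order 2: 1; order 3: 1; order 4: 1; order 6: 1; order 12: 1.
Total: 6.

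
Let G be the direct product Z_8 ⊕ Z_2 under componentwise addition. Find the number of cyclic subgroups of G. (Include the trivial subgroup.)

8

Each element a generates a cyclic subgroup ⟨a⟩; distinct elements may generate the same one (a cyclic group of order d has φ(d) generators).
Cyclic subgroups by order — order 1: 1; order 2: 3; order 4: 2; order 8: 2.
Total: 8.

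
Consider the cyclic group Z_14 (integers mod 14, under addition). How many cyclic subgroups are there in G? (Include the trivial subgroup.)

4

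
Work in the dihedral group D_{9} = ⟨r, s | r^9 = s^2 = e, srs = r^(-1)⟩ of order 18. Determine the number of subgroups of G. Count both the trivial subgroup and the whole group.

16

|G| = 18, so by Lagrange every subgroup order divides 18. Divisors: 1, 2, 3, 6, 9, 18.
Subgroups by order — order 1: 1; order 2: 9; order 3: 1; order 6: 3; order 9: 1; order 18: 1.
Total: 1 + 9 + 1 + 3 + 1 + 1 = 16.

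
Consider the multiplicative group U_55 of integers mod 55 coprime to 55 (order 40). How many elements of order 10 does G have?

Enumerating element orders in G gives 12 elements of order 10.

12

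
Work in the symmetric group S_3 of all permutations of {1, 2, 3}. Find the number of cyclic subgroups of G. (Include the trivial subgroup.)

A cyclic subgroup of order d is generated by each of its φ(d) elements of order d, so the cyclic subgroups of order d number (#elements of order d)/φ(d).
Cyclic subgroups by order — order 1: 1; order 2: 3; order 3: 1.
Total: 5.

5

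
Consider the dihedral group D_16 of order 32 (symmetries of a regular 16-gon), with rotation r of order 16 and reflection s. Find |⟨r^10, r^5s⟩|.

16

|⟨r^10⟩| = 8 and |⟨r^5s⟩| = 2, so |H| is a multiple of lcm(8, 2) = 8 and divides |G| = 32.
Closing under the operation: H = {e, r^2, r^4, r^6, r^8, r^10, r^12, r^14, rs, r^3s, r^5s, r^7s, r^9s, r^11s, r^13s, r^15s}, so |H| = 16.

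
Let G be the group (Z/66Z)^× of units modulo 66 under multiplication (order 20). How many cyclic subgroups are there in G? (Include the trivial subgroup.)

8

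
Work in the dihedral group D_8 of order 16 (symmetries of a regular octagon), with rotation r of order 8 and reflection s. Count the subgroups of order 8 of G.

|G| = 16 and 8 | 16, so subgroups of order 8 are possible by Lagrange.
The subgroups of order 8 are: {e, r, r^2, r^3, r^4, r^5, r^6, r^7}; {e, r^2, r^4, r^6, s, r^2s, r^4s, r^6s}; {e, r^2, r^4, r^6, rs, r^3s, r^5s, r^7s}.
So G has 3 subgroups of order 8.

3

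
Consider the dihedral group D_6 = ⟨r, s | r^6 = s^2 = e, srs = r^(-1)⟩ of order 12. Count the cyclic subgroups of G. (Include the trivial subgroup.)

Group the elements of G by the cyclic subgroup they generate; each cyclic subgroup of order d accounts for φ(d) elements.
Cyclic subgroups by order — order 1: 1; order 2: 7; order 3: 1; order 6: 1.
Total: 10.

10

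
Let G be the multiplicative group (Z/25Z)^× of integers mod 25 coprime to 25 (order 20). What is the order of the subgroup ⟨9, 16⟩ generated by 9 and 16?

10

|⟨9⟩| = 10 and |⟨16⟩| = 5, so |H| is a multiple of lcm(10, 5) = 10 and divides |G| = 20.
Closing under the operation: H = {1, 4, 6, 9, 11, 14, 16, 19, 21, 24}, so |H| = 10.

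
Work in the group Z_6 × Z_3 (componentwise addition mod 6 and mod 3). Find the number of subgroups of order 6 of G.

|G| = 18 and 6 | 18, so subgroups of order 6 are possible by Lagrange.
The subgroups of order 6 are: {(0,0), (0,1), (0,2), (3,0), (3,1), (3,2)}; {(0,0), (1,0), (2,0), (3,0), (4,0), (5,0)}; {(0,0), (1,1), (2,2), (3,0), (4,1), (5,2)}; {(0,0), (1,2), (2,1), (3,0), (4,2), (5,1)}.
So G has 4 subgroups of order 6.

4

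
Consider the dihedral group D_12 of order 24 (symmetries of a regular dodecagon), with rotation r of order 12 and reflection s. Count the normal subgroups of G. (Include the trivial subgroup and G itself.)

9

G has 34 subgroups. Checking conjugation-invariance by order — order 1: 1/1 normal; order 2: 1/13 normal; order 3: 1/1 normal; order 4: 1/7 normal; order 6: 1/5 normal; order 8: 0/3 normal; order 12: 3/3 normal; order 24: 1/1 normal.
Total normal subgroups: 9.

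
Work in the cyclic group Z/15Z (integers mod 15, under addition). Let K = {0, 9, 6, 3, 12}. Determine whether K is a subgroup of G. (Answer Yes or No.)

Yes

|K| = 5 divides |G| = 15, consistent with Lagrange.
K contains the identity, every element's inverse is in K, and K is closed under +: it is a subgroup.
In fact K = ⟨3⟩.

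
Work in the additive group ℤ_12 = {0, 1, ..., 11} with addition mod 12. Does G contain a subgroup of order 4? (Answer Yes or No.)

4 | 12. A subgroup of order 4 is {0, 3, 6, 9}.

Yes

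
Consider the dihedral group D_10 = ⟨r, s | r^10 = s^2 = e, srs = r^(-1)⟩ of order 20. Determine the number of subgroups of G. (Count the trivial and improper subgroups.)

22

|G| = 20, so by Lagrange every subgroup order divides 20. Divisors: 1, 2, 4, 5, 10, 20.
Subgroups by order — order 1: 1; order 2: 11; order 4: 5; order 5: 1; order 10: 3; order 20: 1.
Total: 1 + 11 + 5 + 1 + 3 + 1 = 22.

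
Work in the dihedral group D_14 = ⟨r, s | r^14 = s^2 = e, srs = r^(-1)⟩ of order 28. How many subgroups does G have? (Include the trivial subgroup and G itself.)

|G| = 28, so by Lagrange every subgroup order divides 28. Divisors: 1, 2, 4, 7, 14, 28.
Subgroups by order — order 1: 1; order 2: 15; order 4: 7; order 7: 1; order 14: 3; order 28: 1.
Total: 1 + 15 + 7 + 1 + 3 + 1 = 28.

28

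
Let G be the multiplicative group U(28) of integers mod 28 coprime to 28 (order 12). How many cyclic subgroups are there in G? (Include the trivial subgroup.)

8

Each element a generates a cyclic subgroup ⟨a⟩; distinct elements may generate the same one (a cyclic group of order d has φ(d) generators).
Cyclic subgroups by order — order 1: 1; order 2: 3; order 3: 1; order 6: 3.
Total: 8.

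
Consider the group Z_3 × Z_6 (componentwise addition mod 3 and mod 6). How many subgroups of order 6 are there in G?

4

|G| = 18 and 6 | 18, so subgroups of order 6 are possible by Lagrange.
The subgroups of order 6 are: {(0,0), (0,1), (0,2), (0,3), (0,4), (0,5)}; {(0,0), (0,3), (1,0), (1,3), (2,0), (2,3)}; {(0,0), (0,3), (1,1), (1,4), (2,2), (2,5)}; {(0,0), (0,3), (1,2), (1,5), (2,1), (2,4)}.
So G has 4 subgroups of order 6.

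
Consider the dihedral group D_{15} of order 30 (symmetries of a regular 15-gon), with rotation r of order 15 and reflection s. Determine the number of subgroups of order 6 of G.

5

|G| = 30 and 6 | 30, so subgroups of order 6 are possible by Lagrange.
The subgroups of order 6 are: {e, r^5, r^10, s, r^5s, r^10s}; {e, r^5, r^10, rs, r^6s, r^11s}; {e, r^5, r^10, r^2s, r^7s, r^12s}; {e, r^5, r^10, r^3s, r^8s, r^13s}; … (5 in all).
So G has 5 subgroups of order 6.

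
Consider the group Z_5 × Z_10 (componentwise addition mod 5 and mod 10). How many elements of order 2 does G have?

1

An element (a,b) has order lcm(ord(a), ord(b)); count pairs with lcm equal to 2.
Enumerating gives 1 such elements.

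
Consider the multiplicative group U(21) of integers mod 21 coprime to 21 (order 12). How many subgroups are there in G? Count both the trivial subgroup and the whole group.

|G| = 12, so by Lagrange every subgroup order divides 12. Divisors: 1, 2, 3, 4, 6, 12.
Subgroups by order — order 1: 1; order 2: 3; order 3: 1; order 4: 1; order 6: 3; order 12: 1.
Total: 1 + 3 + 1 + 1 + 3 + 1 = 10.

10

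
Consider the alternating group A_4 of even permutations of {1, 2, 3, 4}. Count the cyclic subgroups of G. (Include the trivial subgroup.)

8

Group the elements of G by the cyclic subgroup they generate; each cyclic subgroup of order d accounts for φ(d) elements.
Cyclic subgroups by order — order 1: 1; order 2: 3; order 3: 4.
Total: 8.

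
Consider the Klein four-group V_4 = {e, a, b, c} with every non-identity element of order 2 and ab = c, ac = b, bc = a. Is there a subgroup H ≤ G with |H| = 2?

2 | 4. A subgroup of order 2 is {e, a}.

Yes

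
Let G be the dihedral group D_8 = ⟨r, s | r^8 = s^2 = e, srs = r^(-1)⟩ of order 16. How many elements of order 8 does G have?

4

The elements of order 8 are: r, r^3, r^5, r^7.
That's 4.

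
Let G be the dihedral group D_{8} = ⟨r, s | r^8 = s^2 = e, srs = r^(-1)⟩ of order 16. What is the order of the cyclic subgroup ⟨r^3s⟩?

Computing powers of r^3s: the smallest k with (r^3s)^k = e is k = 2.

2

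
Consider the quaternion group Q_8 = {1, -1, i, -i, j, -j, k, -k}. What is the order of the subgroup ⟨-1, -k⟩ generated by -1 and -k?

4

|⟨-1⟩| = 2 and |⟨-k⟩| = 4, so |H| is a multiple of lcm(2, 4) = 4 and divides |G| = 8.
Closing under the operation: H = {1, -1, k, -k}, so |H| = 4.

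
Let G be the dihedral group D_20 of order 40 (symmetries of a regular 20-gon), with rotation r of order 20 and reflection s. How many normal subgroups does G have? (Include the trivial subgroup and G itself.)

9

G has 48 subgroups. Checking conjugation-invariance by order — order 1: 1/1 normal; order 2: 1/21 normal; order 4: 1/11 normal; order 5: 1/1 normal; order 8: 0/5 normal; order 10: 1/5 normal; order 20: 3/3 normal; order 40: 1/1 normal.
Total normal subgroups: 9.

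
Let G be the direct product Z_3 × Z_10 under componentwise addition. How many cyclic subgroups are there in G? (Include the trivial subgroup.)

Group the elements of G by the cyclic subgroup they generate; each cyclic subgroup of order d accounts for φ(d) elements.
Cyclic subgroups by order — order 1: 1; order 2: 1; order 3: 1; order 5: 1; order 6: 1; order 10: 1; order 15: 1; order 30: 1.
Total: 8.

8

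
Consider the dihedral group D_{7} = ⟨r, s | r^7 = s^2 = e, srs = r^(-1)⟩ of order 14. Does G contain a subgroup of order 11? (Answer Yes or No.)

11 does not divide |G| = 14, so by Lagrange no subgroup of order 11 exists.

No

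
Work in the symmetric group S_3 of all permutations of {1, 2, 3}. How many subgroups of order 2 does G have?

3

|G| = 6 and 2 | 6, so subgroups of order 2 are possible by Lagrange.
The subgroups of order 2 are: {e, (1 2)}; {e, (1 3)}; {e, (2 3)}.
So G has 3 subgroups of order 2.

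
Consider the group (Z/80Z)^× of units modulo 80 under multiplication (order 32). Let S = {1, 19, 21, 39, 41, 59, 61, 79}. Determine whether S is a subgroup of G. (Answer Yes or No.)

|S| = 8 divides |G| = 32, consistent with Lagrange.
S contains the identity, every element's inverse is in S, and S is closed under ·: it is a subgroup.

Yes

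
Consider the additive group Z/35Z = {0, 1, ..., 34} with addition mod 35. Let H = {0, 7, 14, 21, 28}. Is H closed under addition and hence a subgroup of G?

Yes

|H| = 5 divides |G| = 35, consistent with Lagrange.
H contains the identity, every element's inverse is in H, and H is closed under +: it is a subgroup.
In fact H = ⟨21⟩.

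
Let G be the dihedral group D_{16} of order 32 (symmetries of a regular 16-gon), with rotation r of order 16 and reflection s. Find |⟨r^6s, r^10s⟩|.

8

|⟨r^6s⟩| = 2 and |⟨r^10s⟩| = 2, so |H| is a multiple of lcm(2, 2) = 2 and divides |G| = 32.
Closing under the operation: H = {e, r^4, r^8, r^12, r^2s, r^6s, r^10s, r^14s}, so |H| = 8.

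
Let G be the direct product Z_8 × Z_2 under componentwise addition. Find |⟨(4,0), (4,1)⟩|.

|⟨(4,0)⟩| = 2 and |⟨(4,1)⟩| = 2, so |H| is a multiple of lcm(2, 2) = 2 and divides |G| = 16.
Closing under the operation: H = {(0,0), (0,1), (4,0), (4,1)}, so |H| = 4.

4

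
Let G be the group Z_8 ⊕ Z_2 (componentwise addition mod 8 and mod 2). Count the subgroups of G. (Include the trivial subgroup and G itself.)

|G| = 16, so by Lagrange every subgroup order divides 16. Divisors: 1, 2, 4, 8, 16.
Subgroups by order — order 1: 1; order 2: 3; order 4: 3; order 8: 3; order 16: 1.
Total: 1 + 3 + 3 + 3 + 1 = 11.

11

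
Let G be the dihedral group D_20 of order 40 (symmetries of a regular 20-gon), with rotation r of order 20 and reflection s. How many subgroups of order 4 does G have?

11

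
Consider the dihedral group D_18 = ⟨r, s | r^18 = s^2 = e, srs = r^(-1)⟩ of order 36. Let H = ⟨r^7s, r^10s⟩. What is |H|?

12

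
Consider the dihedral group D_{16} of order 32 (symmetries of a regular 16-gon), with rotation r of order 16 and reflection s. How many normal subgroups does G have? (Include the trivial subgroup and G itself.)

8

G has 36 subgroups. Checking conjugation-invariance by order — order 1: 1/1 normal; order 2: 1/17 normal; order 4: 1/9 normal; order 8: 1/5 normal; order 16: 3/3 normal; order 32: 1/1 normal.
Total normal subgroups: 8.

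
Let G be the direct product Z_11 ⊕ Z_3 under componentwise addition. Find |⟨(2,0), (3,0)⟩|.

|⟨(2,0)⟩| = 11 and |⟨(3,0)⟩| = 11, so |H| is a multiple of lcm(11, 11) = 11 and divides |G| = 33.
Closing under the operation: H = {(0,0), (1,0), (2,0), (3,0), (4,0), (5,0), (6,0), (7,0), (8,0), (9,0), (10,0)}, so |H| = 11.

11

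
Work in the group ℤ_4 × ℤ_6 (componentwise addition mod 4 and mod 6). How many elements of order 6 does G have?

6

An element (a,b) has order lcm(ord(a), ord(b)); count pairs with lcm equal to 6.
Enumerating gives 6 such elements.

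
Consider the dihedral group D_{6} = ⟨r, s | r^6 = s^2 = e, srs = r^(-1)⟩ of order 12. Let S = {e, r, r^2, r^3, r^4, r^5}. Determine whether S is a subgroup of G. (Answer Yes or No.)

|S| = 6 divides |G| = 12, consistent with Lagrange.
S contains the identity, every element's inverse is in S, and S is closed under ·: it is a subgroup.
In fact S = ⟨r^5⟩.

Yes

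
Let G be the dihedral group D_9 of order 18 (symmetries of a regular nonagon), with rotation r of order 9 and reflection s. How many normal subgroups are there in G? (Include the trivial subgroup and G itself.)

4

G has 16 subgroups. Checking conjugation-invariance by order — order 1: 1/1 normal; order 2: 0/9 normal; order 3: 1/1 normal; order 6: 0/3 normal; order 9: 1/1 normal; order 18: 1/1 normal.
Total normal subgroups: 4.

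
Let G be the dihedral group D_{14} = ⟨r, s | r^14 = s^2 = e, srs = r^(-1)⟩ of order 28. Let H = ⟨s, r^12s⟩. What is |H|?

|⟨s⟩| = 2 and |⟨r^12s⟩| = 2, so |H| is a multiple of lcm(2, 2) = 2 and divides |G| = 28.
Closing under the operation: H = {e, r^2, r^4, r^6, r^8, r^10, r^12, s, r^2s, r^4s, r^6s, r^8s, r^10s, r^12s}, so |H| = 14.

14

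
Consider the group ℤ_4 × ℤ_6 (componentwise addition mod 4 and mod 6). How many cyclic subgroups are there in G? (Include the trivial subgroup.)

12

A cyclic subgroup of order d is generated by each of its φ(d) elements of order d, so the cyclic subgroups of order d number (#elements of order d)/φ(d).
Cyclic subgroups by order — order 1: 1; order 2: 3; order 3: 1; order 4: 2; order 6: 3; order 12: 2.
Total: 12.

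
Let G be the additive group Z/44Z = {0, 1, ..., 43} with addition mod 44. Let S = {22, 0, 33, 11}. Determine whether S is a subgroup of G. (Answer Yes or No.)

|S| = 4 divides |G| = 44, consistent with Lagrange.
S contains the identity, every element's inverse is in S, and S is closed under +: it is a subgroup.
In fact S = ⟨33⟩.

Yes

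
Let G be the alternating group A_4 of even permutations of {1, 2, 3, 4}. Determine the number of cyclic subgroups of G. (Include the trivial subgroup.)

8

A cyclic subgroup of order d is generated by each of its φ(d) elements of order d, so the cyclic subgroups of order d number (#elements of order d)/φ(d).
Cyclic subgroups by order — order 1: 1; order 2: 3; order 3: 4.
Total: 8.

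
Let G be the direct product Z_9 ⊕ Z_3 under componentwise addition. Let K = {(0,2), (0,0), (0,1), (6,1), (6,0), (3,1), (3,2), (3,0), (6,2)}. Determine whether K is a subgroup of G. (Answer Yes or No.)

|K| = 9 divides |G| = 27, consistent with Lagrange.
K contains the identity, every element's inverse is in K, and K is closed under +: it is a subgroup.

Yes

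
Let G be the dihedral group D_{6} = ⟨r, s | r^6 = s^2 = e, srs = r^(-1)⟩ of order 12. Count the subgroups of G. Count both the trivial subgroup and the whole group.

16

|G| = 12, so by Lagrange every subgroup order divides 12. Divisors: 1, 2, 3, 4, 6, 12.
Subgroups by order — order 1: 1; order 2: 7; order 3: 1; order 4: 3; order 6: 3; order 12: 1.
Total: 1 + 7 + 1 + 3 + 3 + 1 = 16.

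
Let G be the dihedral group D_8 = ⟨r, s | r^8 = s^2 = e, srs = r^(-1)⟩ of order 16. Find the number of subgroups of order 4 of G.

|G| = 16 and 4 | 16, so subgroups of order 4 are possible by Lagrange.
The subgroups of order 4 are: {e, r^2, r^4, r^6}; {e, r^4, r^2s, r^6s}; {e, r^4, r^3s, r^7s}; {e, r^4, s, r^4s}; … (5 in all).
So G has 5 subgroups of order 4.

5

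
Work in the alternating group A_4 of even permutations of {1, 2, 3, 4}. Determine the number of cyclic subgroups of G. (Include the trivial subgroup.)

8

Group the elements of G by the cyclic subgroup they generate; each cyclic subgroup of order d accounts for φ(d) elements.
Cyclic subgroups by order — order 1: 1; order 2: 3; order 3: 4.
Total: 8.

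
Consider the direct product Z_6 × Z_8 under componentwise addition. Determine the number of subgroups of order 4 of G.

|G| = 48 and 4 | 48, so subgroups of order 4 are possible by Lagrange.
The subgroups of order 4 are: {(0,0), (0,2), (0,4), (0,6)}; {(0,0), (0,4), (3,0), (3,4)}; {(0,0), (0,4), (3,2), (3,6)}.
So G has 3 subgroups of order 4.

3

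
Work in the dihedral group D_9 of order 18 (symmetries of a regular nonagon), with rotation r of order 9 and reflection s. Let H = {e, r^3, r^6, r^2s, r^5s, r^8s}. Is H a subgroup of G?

Yes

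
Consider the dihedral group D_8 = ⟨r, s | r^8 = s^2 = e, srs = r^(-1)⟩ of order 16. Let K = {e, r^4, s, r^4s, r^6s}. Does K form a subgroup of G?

|K| = 5 does not divide |G| = 16, so by Lagrange K is not a subgroup.

No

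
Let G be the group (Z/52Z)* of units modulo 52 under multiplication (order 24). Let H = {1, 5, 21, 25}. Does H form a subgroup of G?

Yes

|H| = 4 divides |G| = 24, consistent with Lagrange.
H contains the identity, every element's inverse is in H, and H is closed under ·: it is a subgroup.
In fact H = ⟨21⟩.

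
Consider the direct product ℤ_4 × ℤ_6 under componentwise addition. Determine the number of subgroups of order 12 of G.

|G| = 24 and 12 | 24, so subgroups of order 12 are possible by Lagrange.
The subgroups of order 12 are: {(0,0), (0,1), (0,2), (0,3), (0,4), (0,5), (2,0), (2,1), (2,2), (2,3), (2,4), (2,5)}; {(0,0), (0,2), (0,4), (1,0), (1,2), (1,4), (2,0), (2,2), (2,4), (3,0), (3,2), (3,4)}; {(0,0), (0,2), (0,4), (1,1), (1,3), (1,5), (2,0), (2,2), (2,4), (3,1), (3,3), (3,5)}.
So G has 3 subgroups of order 12.

3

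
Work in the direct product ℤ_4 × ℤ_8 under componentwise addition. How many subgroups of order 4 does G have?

7

|G| = 32 and 4 | 32, so subgroups of order 4 are possible by Lagrange.
The subgroups of order 4 are: {(0,0), (0,2), (0,4), (0,6)}; {(0,0), (0,4), (2,0), (2,4)}; {(0,0), (0,4), (2,2), (2,6)}; {(0,0), (1,0), (2,0), (3,0)}; … (7 in all).
So G has 7 subgroups of order 4.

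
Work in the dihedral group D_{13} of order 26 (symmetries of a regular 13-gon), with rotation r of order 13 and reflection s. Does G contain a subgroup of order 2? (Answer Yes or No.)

Yes

2 | 26. A subgroup of order 2 is {e, r^10s}.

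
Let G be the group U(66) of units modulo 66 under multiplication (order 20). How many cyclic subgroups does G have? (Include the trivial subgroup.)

8

Group the elements of G by the cyclic subgroup they generate; each cyclic subgroup of order d accounts for φ(d) elements.
Cyclic subgroups by order — order 1: 1; order 2: 3; order 5: 1; order 10: 3.
Total: 8.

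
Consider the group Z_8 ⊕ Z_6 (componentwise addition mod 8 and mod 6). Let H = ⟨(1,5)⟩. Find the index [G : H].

2

|⟨(1,5)⟩| = 24 and |G| = 48.
By Lagrange, [G : H] = |G|/|H| = 48/24 = 2.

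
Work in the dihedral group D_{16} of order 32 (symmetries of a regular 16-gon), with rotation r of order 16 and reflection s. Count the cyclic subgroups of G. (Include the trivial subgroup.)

Each element a generates a cyclic subgroup ⟨a⟩; distinct elements may generate the same one (a cyclic group of order d has φ(d) generators).
Cyclic subgroups by order — order 1: 1; order 2: 17; order 4: 1; order 8: 1; order 16: 1.
Total: 21.

21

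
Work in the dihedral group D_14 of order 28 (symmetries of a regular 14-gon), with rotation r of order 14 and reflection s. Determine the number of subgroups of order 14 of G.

|G| = 28 and 14 | 28, so subgroups of order 14 are possible by Lagrange.
The subgroups of order 14 are: {e, r, r^2, r^3, r^4, r^5, r^6, r^7, r^8, r^9, r^10, r^11, r^12, r^13}; {e, r^2, r^4, r^6, r^8, r^10, r^12, s, r^2s, r^4s, r^6s, r^8s, r^10s, r^12s}; {e, r^2, r^4, r^6, r^8, r^10, r^12, rs, r^3s, r^5s, r^7s, r^9s, r^11s, r^13s}.
So G has 3 subgroups of order 14.

3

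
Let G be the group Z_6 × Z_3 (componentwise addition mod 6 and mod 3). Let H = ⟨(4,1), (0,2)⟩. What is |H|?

|⟨(4,1)⟩| = 3 and |⟨(0,2)⟩| = 3, so |H| is a multiple of lcm(3, 3) = 3 and divides |G| = 18.
Closing under the operation: H = {(0,0), (0,1), (0,2), (2,0), (2,1), (2,2), (4,0), (4,1), (4,2)}, so |H| = 9.

9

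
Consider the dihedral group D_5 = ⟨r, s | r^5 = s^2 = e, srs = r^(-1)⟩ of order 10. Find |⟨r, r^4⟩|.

|⟨r⟩| = 5 and |⟨r^4⟩| = 5, so |H| is a multiple of lcm(5, 5) = 5 and divides |G| = 10.
Closing under the operation: H = {e, r, r^2, r^3, r^4}, so |H| = 5.

5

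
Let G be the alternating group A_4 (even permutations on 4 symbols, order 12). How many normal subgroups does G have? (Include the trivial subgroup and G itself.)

G has 10 subgroups. Checking conjugation-invariance by order — order 1: 1/1 normal; order 2: 0/3 normal; order 3: 0/4 normal; order 4: 1/1 normal; order 12: 1/1 normal.
Total normal subgroups: 3.

3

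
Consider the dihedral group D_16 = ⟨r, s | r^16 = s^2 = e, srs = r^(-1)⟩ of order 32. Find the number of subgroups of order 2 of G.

|G| = 32 and 2 | 32, so subgroups of order 2 are possible by Lagrange.
The subgroups of order 2 are: {e, r^10s}; {e, r^11s}; {e, r^12s}; {e, r^13s}; … (17 in all).
So G has 17 subgroups of order 2.

17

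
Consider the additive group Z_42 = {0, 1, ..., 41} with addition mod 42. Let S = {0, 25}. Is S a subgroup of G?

No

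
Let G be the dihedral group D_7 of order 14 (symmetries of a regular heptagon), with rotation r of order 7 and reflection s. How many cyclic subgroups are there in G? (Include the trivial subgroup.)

9

Group the elements of G by the cyclic subgroup they generate; each cyclic subgroup of order d accounts for φ(d) elements.
Cyclic subgroups by order — order 1: 1; order 2: 7; order 7: 1.
Total: 9.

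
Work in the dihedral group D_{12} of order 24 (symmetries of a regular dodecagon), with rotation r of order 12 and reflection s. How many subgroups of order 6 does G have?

5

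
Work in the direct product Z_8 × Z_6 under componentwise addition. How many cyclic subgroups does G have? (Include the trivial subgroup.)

16

Group the elements of G by the cyclic subgroup they generate; each cyclic subgroup of order d accounts for φ(d) elements.
Cyclic subgroups by order — order 1: 1; order 2: 3; order 3: 1; order 4: 2; order 6: 3; order 8: 2; order 12: 2; order 24: 2.
Total: 16.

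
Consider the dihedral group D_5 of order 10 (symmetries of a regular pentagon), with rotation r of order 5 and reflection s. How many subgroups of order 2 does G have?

|G| = 10 and 2 | 10, so subgroups of order 2 are possible by Lagrange.
The subgroups of order 2 are: {e, r^2s}; {e, r^3s}; {e, r^4s}; {e, rs}; … (5 in all).
So G has 5 subgroups of order 2.

5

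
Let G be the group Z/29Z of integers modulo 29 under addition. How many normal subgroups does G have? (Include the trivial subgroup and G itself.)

2

G is abelian, so every subgroup is normal.
G has 2 subgroups in total, hence 2 normal subgroups.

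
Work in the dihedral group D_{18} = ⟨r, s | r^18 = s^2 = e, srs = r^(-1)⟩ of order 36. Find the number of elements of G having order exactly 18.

6

The elements of order 18 are: r, r^5, r^7, r^11, r^13, r^17.
That's 6.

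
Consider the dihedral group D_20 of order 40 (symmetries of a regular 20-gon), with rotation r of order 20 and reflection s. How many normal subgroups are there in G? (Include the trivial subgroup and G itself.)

G has 48 subgroups. Checking conjugation-invariance by order — order 1: 1/1 normal; order 2: 1/21 normal; order 4: 1/11 normal; order 5: 1/1 normal; order 8: 0/5 normal; order 10: 1/5 normal; order 20: 3/3 normal; order 40: 1/1 normal.
Total normal subgroups: 9.

9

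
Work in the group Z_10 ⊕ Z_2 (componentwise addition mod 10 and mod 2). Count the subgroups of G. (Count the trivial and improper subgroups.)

10

|G| = 20, so by Lagrange every subgroup order divides 20. Divisors: 1, 2, 4, 5, 10, 20.
Subgroups by order — order 1: 1; order 2: 3; order 4: 1; order 5: 1; order 10: 3; order 20: 1.
Total: 1 + 3 + 1 + 1 + 3 + 1 = 10.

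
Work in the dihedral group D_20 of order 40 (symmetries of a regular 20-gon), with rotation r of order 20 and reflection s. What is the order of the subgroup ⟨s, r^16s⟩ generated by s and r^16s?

10

|⟨s⟩| = 2 and |⟨r^16s⟩| = 2, so |H| is a multiple of lcm(2, 2) = 2 and divides |G| = 40.
Closing under the operation: H = {e, r^4, r^8, r^12, r^16, s, r^4s, r^8s, r^12s, r^16s}, so |H| = 10.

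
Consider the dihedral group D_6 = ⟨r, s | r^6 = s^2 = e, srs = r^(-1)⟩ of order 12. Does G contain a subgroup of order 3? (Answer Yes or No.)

Yes

3 | 12. A subgroup of order 3 is {e, r^2, r^4}.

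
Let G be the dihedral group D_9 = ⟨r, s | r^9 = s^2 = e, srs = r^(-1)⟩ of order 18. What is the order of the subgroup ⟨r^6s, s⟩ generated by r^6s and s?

|⟨r^6s⟩| = 2 and |⟨s⟩| = 2, so |H| is a multiple of lcm(2, 2) = 2 and divides |G| = 18.
Closing under the operation: H = {e, r^3, r^6, s, r^3s, r^6s}, so |H| = 6.

6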